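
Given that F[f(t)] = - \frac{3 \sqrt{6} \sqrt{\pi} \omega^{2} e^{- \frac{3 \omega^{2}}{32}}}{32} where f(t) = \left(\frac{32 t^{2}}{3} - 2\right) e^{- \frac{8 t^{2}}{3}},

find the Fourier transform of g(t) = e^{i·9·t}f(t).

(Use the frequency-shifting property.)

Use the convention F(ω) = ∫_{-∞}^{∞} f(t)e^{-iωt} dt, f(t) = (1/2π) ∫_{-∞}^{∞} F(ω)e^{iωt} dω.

F[g](ω) = - \frac{3 \sqrt{6} \sqrt{\pi} \left(\omega - 9\right)^{2} e^{- \frac{3 \left(\omega - 9\right)^{2}}{32}}}{32}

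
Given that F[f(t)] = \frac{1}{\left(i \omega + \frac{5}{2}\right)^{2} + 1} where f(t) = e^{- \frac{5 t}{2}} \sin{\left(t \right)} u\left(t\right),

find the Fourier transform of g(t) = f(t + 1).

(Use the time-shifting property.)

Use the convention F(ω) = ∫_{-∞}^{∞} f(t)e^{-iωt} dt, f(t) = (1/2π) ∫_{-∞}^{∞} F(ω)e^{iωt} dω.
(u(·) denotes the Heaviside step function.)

F[g](ω) = \frac{4 e^{i \omega}}{\left(2 i \omega + 5\right)^{2} + 4}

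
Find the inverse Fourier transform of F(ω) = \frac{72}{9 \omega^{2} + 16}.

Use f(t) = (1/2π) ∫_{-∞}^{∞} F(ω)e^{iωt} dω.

f(t) = 3 e^{- \frac{4 \left|{t}\right|}{3}}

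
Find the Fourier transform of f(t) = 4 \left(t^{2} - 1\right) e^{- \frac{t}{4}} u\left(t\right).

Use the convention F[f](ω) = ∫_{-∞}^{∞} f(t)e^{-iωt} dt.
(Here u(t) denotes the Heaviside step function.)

F(ω) = \frac{16 \left(128 i \omega - \left(4 i \omega + 1\right)^{3} + 32\right)}{\left(4 i \omega + 1\right)^{4}}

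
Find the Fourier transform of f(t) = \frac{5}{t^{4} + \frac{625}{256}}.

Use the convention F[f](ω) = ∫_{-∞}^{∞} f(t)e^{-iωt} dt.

F(ω) = \frac{64 \pi e^{- \frac{5 \sqrt{2} \left|{\omega}\right|}{8}} \sin{\left(\frac{5 \sqrt{2} \left|{\omega}\right|}{8} + \frac{\pi}{4} \right)}}{25}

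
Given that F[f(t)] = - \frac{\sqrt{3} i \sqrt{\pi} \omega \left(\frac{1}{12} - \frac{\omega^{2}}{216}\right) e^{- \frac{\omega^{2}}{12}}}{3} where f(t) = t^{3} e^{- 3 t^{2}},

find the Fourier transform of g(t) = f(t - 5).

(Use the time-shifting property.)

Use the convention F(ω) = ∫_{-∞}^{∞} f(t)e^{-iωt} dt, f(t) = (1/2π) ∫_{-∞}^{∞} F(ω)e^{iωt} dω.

F[g](ω) = \frac{\sqrt{3} i \sqrt{\pi} \omega \left(\omega^{2} - 18\right) e^{- \frac{\omega \left(\omega + 60 i\right)}{12}}}{648}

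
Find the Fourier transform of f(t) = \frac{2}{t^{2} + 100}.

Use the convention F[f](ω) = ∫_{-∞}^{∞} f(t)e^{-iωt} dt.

F(ω) = \frac{\pi e^{- 10 \left|{\omega}\right|}}{5}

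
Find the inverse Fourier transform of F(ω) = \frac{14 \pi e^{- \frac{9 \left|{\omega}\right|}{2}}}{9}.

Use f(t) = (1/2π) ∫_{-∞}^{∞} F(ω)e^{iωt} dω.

f(t) = \frac{7}{t^{2} + \frac{81}{4}}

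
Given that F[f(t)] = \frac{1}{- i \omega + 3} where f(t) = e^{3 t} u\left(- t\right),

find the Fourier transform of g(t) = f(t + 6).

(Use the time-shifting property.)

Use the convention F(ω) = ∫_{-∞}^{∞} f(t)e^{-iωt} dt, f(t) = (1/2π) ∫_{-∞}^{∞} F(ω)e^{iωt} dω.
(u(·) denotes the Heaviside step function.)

F[g](ω) = - \frac{e^{6 i \omega}}{i \omega - 3}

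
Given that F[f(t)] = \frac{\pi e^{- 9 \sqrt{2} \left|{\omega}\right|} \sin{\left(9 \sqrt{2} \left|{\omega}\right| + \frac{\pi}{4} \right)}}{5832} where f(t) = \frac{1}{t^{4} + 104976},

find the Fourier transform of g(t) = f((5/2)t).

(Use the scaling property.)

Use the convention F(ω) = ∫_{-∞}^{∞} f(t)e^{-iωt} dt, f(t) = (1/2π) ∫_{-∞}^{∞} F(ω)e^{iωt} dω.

F[g](ω) = \frac{\pi e^{- \frac{18 \sqrt{2} \left|{\omega}\right|}{5}} \sin{\left(\frac{18 \sqrt{2} \left|{\omega}\right|}{5} + \frac{\pi}{4} \right)}}{14580}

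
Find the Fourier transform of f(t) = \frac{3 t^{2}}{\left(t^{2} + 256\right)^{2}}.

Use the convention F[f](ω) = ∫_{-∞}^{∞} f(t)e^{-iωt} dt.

F(ω) = \frac{3 \pi \left(1 - 16 \left|{\omega}\right|\right) e^{- 16 \left|{\omega}\right|}}{32}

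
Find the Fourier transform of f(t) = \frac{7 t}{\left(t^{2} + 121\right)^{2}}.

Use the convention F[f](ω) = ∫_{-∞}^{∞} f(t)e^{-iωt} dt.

F(ω) = - \frac{7 i \pi \omega e^{- 11 \left|{\omega}\right|}}{22}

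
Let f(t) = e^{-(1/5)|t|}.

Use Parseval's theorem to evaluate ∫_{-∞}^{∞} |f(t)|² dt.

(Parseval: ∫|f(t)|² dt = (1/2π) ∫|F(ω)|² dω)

∫|f(t)|² dt = 5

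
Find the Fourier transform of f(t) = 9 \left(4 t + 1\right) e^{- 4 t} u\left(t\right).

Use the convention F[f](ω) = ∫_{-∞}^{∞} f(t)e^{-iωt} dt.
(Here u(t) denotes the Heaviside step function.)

F(ω) = \frac{9 \left(- i \omega - 8\right)}{\omega^{2} - 8 i \omega - 16}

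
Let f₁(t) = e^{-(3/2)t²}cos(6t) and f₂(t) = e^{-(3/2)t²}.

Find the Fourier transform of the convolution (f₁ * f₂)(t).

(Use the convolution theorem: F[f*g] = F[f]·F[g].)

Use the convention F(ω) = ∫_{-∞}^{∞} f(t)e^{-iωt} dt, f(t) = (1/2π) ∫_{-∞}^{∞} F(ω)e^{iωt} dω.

F[f₁*f₂](ω) = \frac{\pi \left(e^{4 \omega} + 1\right) e^{- \frac{\omega^{2}}{3} - 2 \omega - 6}}{3}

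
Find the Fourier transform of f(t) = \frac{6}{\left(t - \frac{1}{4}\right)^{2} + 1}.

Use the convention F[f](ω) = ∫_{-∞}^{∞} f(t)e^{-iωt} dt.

F(ω) = 6 \pi e^{- \frac{i \omega}{4} - \left|{\omega}\right|}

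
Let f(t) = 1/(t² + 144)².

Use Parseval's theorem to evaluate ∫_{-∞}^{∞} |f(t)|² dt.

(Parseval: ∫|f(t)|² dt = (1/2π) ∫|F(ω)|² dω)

∫|f(t)|² dt = \frac{5 \pi}{573308928}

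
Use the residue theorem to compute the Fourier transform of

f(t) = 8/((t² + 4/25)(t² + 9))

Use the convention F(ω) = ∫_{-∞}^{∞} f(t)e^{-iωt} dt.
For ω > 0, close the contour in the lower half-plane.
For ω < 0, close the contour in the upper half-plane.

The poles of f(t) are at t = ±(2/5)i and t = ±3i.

Let g(z) = f(z)e^{-iωz}; for large |z| the factor e^{-iωz} decays in the lower half-plane when ω > 0 and in the upper half-plane when ω < 0.

Case ω > 0 (lower half-plane, clockwise contour ⇒ F(ω) = -2πi·ΣRes):
  Res_{z = - \frac{2 i}{5}} g(z) = \frac{250 i e^{- \frac{2 \omega}{5}}}{221}
  Res_{z = - 3 i} g(z) = - \frac{100 i e^{- 3 \omega}}{663}
  F(ω) = -2πi·ΣRes = - \frac{200 \pi e^{- 3 \omega}}{663} + \frac{500 \pi e^{- \frac{2 \omega}{5}}}{221}

Case ω < 0 (upper half-plane, counterclockwise contour ⇒ F(ω) = +2πi·ΣRes):
  Res_{z = \frac{2 i}{5}} g(z) = - \frac{250 i e^{\frac{2 \omega}{5}}}{221}
  Res_{z = 3 i} g(z) = \frac{100 i e^{3 \omega}}{663}
  F(ω) = 2πi·ΣRes = \frac{100 \pi \left(15 e^{\frac{2 \omega}{5}} - 2 e^{3 \omega}\right)}{663}

Both cases combine into a single formula in |ω|:

F(ω) = - \frac{200 \pi e^{- 3 \left|{\omega}\right|}}{663} + \frac{500 \pi e^{- \frac{2 \left|{\omega}\right|}{5}}}{221}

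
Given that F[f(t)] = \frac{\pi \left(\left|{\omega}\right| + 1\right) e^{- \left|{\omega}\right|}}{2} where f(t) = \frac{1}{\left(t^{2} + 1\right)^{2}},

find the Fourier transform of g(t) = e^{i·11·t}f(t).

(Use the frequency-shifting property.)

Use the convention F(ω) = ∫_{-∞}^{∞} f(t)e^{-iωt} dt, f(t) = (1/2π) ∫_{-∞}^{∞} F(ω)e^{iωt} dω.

F[g](ω) = \frac{\pi \left(\left|{\omega - 11}\right| + 1\right) e^{- \left|{\omega - 11}\right|}}{2}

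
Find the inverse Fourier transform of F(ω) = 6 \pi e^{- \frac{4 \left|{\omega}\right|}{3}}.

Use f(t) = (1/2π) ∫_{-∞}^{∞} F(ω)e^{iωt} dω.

f(t) = \frac{8}{t^{2} + \frac{16}{9}}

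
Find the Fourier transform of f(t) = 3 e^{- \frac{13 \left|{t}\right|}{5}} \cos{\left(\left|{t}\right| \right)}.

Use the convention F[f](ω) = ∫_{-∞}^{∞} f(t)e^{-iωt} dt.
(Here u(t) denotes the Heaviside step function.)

F(ω) = \frac{390 \left(25 \omega^{2} + 194\right)}{625 \omega^{4} + 7200 \omega^{2} + 37636}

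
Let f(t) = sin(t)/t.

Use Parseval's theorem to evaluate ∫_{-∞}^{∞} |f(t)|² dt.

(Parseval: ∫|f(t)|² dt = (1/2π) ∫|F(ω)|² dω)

∫|f(t)|² dt = \pi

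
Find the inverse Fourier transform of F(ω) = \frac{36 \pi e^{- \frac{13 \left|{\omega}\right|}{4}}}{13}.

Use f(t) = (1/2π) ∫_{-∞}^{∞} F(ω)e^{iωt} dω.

f(t) = \frac{9}{t^{2} + \frac{169}{16}}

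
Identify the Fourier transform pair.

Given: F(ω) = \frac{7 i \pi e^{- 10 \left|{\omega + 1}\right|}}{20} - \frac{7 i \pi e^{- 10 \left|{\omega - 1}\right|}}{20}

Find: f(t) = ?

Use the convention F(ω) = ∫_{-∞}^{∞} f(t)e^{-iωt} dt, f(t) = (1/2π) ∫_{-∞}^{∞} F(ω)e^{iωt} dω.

f(t) = \frac{7 \sin{\left(t \right)}}{t^{2} + 100}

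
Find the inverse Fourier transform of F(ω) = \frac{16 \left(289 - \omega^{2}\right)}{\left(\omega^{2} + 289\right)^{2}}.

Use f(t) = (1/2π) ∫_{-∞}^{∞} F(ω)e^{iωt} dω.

f(t) = 8 e^{- 17 \left|{t}\right|} \left|{t}\right|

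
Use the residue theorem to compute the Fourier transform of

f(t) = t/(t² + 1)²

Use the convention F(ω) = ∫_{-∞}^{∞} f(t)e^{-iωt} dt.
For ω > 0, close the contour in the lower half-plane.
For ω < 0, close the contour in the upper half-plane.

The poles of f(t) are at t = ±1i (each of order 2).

Let g(z) = f(z)e^{-iωz}; for large |z| the factor e^{-iωz} decays in the lower half-plane when ω > 0 and in the upper half-plane when ω < 0.

Case ω > 0 (lower half-plane, clockwise contour ⇒ F(ω) = -2πi·ΣRes):
  Res_{z = - i} g(z) = \frac{\omega e^{- \omega}}{4} (pole of order 2)
  F(ω) = -2πi·ΣRes = - \frac{i \pi \omega e^{- \omega}}{2}

Case ω < 0 (upper half-plane, counterclockwise contour ⇒ F(ω) = +2πi·ΣRes):
  Res_{z = i} g(z) = - \frac{\omega e^{\omega}}{4} (pole of order 2)
  F(ω) = 2πi·ΣRes = - \frac{i \pi \omega e^{\omega}}{2}

Both cases combine into a single formula in |ω|:

F(ω) = - \frac{i \pi \omega e^{- \left|{\omega}\right|}}{2}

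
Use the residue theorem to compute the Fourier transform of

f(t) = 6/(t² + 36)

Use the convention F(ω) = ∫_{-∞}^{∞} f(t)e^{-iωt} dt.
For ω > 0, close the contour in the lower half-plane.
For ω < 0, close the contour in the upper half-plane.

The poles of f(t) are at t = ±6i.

Let g(z) = f(z)e^{-iωz}; for large |z| the factor e^{-iωz} decays in the lower half-plane when ω > 0 and in the upper half-plane when ω < 0.

Case ω > 0 (lower half-plane, clockwise contour ⇒ F(ω) = -2πi·ΣRes):
  Res_{z = - 6 i} g(z) = \frac{i e^{- 6 \omega}}{2}
  F(ω) = -2πi·ΣRes = \pi e^{- 6 \omega}

Case ω < 0 (upper half-plane, counterclockwise contour ⇒ F(ω) = +2πi·ΣRes):
  Res_{z = 6 i} g(z) = - \frac{i e^{6 \omega}}{2}
  F(ω) = 2πi·ΣRes = \pi e^{6 \omega}

Both cases combine into a single formula in |ω|:

F(ω) = \pi e^{- 6 \left|{\omega}\right|}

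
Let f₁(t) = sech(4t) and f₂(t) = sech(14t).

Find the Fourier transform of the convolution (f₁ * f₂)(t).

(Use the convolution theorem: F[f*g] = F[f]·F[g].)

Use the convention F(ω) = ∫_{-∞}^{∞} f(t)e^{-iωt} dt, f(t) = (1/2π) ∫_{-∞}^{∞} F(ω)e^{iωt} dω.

F[f₁*f₂](ω) = \frac{\pi^{2}}{56 \cosh{\left(\frac{\pi \omega}{28} \right)} \cosh{\left(\frac{\pi \omega}{8} \right)}}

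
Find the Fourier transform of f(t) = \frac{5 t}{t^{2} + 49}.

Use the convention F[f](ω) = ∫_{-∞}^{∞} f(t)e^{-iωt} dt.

F(ω) = - 5 i \pi e^{- 7 \left|{\omega}\right|} \operatorname{sign}{\left(\omega \right)}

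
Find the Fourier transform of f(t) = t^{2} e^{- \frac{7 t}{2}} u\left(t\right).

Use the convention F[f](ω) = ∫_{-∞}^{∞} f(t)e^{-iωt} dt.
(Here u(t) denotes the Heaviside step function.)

F(ω) = \frac{16}{\left(2 i \omega + 7\right)^{3}}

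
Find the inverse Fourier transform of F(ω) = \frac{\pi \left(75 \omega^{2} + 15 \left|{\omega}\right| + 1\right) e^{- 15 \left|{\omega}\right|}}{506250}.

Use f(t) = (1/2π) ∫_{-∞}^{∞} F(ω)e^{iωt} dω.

f(t) = \frac{4}{\left(t^{2} + 225\right)^{3}}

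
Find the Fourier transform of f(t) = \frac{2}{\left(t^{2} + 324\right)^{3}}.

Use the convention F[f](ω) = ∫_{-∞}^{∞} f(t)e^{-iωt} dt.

F(ω) = \frac{\pi \left(108 \omega^{2} + 18 \left|{\omega}\right| + 1\right) e^{- 18 \left|{\omega}\right|}}{2519424}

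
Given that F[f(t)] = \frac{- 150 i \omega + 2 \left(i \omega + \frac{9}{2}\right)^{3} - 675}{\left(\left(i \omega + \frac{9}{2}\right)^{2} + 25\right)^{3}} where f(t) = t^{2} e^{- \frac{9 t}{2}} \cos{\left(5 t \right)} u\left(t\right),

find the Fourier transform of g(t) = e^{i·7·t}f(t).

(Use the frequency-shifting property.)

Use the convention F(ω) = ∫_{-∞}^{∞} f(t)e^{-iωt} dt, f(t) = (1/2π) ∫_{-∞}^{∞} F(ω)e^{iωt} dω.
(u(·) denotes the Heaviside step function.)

F[g](ω) = \frac{16 \left(600 i \left(7 - \omega\right) + \left(2 i \left(\omega - 7\right) + 9\right)^{3} - 2700\right)}{\left(\left(2 i \left(\omega - 7\right) + 9\right)^{2} + 100\right)^{3}}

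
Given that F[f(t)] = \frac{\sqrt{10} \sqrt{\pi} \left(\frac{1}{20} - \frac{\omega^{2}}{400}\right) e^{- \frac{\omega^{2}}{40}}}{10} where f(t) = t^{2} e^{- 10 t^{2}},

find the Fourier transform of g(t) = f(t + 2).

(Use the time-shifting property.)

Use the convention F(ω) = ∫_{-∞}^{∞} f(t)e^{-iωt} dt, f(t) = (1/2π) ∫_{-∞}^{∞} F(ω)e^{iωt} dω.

F[g](ω) = \frac{\sqrt{10} \sqrt{\pi} \left(20 - \omega^{2}\right) e^{\frac{\omega \left(- \omega + 80 i\right)}{40}}}{4000}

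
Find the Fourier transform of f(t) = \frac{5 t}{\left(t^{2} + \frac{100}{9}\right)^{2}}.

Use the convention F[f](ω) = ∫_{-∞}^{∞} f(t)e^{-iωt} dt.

F(ω) = - \frac{3 i \pi \omega e^{- \frac{10 \left|{\omega}\right|}{3}}}{4}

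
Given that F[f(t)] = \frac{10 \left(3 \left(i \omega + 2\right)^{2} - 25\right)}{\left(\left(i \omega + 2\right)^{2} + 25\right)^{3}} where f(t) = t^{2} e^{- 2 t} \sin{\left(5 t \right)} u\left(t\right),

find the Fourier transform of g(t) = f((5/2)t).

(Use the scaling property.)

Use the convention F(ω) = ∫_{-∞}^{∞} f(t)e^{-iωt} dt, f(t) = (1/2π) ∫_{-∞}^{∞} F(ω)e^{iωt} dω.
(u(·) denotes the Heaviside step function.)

F[g](ω) = \frac{2500 \left(12 \left(i \omega + 5\right)^{2} - 625\right)}{\left(4 \left(i \omega + 5\right)^{2} + 625\right)^{3}}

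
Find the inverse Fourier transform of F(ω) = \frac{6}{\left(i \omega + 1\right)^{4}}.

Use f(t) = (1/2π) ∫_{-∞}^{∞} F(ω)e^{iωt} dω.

f(t) = t^{3} e^{- t} u\left(t\right)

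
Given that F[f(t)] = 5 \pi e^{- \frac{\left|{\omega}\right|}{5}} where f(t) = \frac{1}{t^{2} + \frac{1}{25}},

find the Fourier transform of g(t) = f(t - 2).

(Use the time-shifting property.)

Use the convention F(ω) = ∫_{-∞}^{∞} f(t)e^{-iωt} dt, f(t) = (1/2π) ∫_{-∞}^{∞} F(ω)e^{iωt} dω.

F[g](ω) = 5 \pi e^{- 2 i \omega - \frac{\left|{\omega}\right|}{5}}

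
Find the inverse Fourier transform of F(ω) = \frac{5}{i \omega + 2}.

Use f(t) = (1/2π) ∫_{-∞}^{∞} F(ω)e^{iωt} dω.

f(t) = 5 e^{- 2 t} u\left(t\right)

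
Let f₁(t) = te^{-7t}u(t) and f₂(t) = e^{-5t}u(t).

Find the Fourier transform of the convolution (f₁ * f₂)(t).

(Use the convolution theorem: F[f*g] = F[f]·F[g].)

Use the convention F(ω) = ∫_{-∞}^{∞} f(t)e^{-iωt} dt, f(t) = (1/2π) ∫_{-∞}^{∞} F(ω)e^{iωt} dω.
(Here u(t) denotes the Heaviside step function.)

F[f₁*f₂](ω) = \frac{1}{\left(i \omega + 5\right) \left(i \omega + 7\right)^{2}}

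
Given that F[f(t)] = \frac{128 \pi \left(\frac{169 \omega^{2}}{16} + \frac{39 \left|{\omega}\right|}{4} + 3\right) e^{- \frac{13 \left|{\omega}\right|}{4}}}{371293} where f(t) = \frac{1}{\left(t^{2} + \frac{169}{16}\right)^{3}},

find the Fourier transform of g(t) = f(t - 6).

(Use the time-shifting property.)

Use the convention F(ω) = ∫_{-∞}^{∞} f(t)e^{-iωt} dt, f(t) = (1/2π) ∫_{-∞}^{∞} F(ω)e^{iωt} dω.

F[g](ω) = \frac{8 \pi \left(169 \omega^{2} + 156 \left|{\omega}\right| + 48\right) e^{- 6 i \omega - \frac{13 \left|{\omega}\right|}{4}}}{371293}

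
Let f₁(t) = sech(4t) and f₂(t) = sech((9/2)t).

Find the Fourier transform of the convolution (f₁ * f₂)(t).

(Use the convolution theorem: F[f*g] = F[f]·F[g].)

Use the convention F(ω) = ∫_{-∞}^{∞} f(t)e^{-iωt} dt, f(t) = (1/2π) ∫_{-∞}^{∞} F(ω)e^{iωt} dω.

F[f₁*f₂](ω) = \frac{\pi^{2}}{18 \cosh{\left(\frac{\pi \omega}{9} \right)} \cosh{\left(\frac{\pi \omega}{8} \right)}}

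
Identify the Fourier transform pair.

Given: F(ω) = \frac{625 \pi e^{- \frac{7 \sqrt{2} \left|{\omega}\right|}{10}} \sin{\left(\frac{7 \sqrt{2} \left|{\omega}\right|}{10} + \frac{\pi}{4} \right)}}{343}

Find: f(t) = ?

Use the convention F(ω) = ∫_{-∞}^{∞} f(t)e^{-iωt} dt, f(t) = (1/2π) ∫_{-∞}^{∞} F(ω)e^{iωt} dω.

f(t) = \frac{5}{t^{4} + \frac{2401}{625}}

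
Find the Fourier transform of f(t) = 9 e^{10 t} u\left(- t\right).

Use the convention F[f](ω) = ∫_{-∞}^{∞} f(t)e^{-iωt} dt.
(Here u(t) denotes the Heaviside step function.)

F(ω) = - \frac{9}{i \omega - 10}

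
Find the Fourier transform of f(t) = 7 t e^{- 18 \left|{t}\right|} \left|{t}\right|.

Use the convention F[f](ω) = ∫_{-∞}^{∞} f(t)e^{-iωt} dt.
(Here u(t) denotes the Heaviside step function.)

F(ω) = \frac{28 i \omega \left(\omega^{2} - 972\right)}{\left(\omega^{2} + 324\right)^{3}}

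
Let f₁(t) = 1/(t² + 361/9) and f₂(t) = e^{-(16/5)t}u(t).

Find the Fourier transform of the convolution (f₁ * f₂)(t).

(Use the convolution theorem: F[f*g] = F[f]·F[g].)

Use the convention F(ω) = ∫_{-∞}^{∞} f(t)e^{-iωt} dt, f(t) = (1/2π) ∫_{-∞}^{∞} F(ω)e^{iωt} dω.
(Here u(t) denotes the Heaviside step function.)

F[f₁*f₂](ω) = \frac{15 \pi e^{- \frac{19 \left|{\omega}\right|}{3}}}{19 \left(5 i \omega + 16\right)}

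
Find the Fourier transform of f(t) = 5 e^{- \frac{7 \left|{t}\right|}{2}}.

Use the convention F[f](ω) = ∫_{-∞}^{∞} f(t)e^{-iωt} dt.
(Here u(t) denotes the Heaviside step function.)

F(ω) = \frac{140}{4 \omega^{2} + 49}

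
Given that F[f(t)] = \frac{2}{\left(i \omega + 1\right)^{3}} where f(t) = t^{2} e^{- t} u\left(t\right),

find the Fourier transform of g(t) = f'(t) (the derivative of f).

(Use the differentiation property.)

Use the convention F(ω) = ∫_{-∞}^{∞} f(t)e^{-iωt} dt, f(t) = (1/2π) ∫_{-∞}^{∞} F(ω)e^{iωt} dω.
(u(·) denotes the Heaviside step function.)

F[g](ω) = \frac{2 i \omega}{\left(i \omega + 1\right)^{3}}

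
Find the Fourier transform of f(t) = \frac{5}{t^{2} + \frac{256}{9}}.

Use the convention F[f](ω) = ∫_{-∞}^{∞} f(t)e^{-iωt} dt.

F(ω) = \frac{15 \pi e^{- \frac{16 \left|{\omega}\right|}{3}}}{16}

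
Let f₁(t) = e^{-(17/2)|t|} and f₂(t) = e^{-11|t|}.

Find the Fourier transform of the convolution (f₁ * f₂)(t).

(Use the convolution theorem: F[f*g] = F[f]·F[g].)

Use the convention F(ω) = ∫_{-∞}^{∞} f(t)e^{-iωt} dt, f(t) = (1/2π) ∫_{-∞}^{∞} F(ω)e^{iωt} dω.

F[f₁*f₂](ω) = \frac{1496}{\left(\omega^{2} + 121\right) \left(4 \omega^{2} + 289\right)}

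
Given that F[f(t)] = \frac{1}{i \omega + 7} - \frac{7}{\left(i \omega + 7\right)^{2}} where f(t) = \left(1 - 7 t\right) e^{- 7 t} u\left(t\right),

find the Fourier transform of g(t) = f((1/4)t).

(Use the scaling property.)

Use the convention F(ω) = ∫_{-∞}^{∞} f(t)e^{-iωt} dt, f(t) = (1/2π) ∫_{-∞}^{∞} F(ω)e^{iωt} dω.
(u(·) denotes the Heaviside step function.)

F[g](ω) = \frac{16 i \omega}{- 16 \omega^{2} + 56 i \omega + 49}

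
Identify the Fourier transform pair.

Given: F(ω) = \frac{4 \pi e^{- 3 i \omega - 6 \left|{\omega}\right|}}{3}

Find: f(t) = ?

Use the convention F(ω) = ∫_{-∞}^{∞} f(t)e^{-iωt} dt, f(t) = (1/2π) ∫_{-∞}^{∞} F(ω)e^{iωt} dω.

f(t) = \frac{8}{\left(t - 3\right)^{2} + 36}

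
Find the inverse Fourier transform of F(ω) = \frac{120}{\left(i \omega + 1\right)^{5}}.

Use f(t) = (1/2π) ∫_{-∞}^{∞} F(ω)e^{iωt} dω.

f(t) = 5 t^{4} e^{- t} u\left(t\right)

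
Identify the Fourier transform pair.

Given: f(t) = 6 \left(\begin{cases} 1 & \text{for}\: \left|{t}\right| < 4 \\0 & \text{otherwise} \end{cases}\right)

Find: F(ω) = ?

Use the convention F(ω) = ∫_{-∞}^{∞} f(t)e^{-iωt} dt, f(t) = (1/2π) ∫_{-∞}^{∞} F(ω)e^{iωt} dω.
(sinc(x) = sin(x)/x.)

F(ω) = 48 \operatorname{sinc}{\left(4 \omega \right)}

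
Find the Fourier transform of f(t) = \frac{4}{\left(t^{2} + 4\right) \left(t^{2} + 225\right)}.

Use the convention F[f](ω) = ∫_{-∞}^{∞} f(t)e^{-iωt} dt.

F(ω) = \frac{2 \pi \left(15 e^{13 \left|{\omega}\right|} - 2\right) e^{- 15 \left|{\omega}\right|}}{3315}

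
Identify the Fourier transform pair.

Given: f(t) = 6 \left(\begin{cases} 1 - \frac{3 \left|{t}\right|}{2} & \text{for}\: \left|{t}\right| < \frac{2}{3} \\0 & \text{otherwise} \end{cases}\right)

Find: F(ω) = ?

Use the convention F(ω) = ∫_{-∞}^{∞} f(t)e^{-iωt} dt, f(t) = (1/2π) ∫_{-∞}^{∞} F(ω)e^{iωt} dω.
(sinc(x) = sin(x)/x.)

F(ω) = 4 \operatorname{sinc}^{2}{\left(\frac{\omega}{3} \right)}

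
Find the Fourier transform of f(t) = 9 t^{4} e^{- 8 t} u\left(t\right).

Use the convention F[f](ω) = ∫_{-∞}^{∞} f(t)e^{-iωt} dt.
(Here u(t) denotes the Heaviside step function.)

F(ω) = \frac{216}{\left(i \omega + 8\right)^{5}}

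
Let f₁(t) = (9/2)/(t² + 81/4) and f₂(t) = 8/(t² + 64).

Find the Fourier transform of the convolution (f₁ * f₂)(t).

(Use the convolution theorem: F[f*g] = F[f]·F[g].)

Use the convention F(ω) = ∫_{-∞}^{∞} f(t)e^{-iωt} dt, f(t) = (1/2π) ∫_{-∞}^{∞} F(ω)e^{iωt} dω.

F[f₁*f₂](ω) = \pi^{2} e^{- \frac{25 \left|{\omega}\right|}{2}}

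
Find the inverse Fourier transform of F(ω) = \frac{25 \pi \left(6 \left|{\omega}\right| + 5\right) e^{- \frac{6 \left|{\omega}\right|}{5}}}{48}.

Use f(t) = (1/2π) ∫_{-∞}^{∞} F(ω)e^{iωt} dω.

f(t) = \frac{9}{\left(t^{2} + \frac{36}{25}\right)^{2}}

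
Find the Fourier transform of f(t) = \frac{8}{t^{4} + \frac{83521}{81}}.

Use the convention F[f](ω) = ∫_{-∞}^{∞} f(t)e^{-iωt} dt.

F(ω) = \frac{216 \pi e^{- \frac{17 \sqrt{2} \left|{\omega}\right|}{6}} \sin{\left(\frac{17 \sqrt{2} \left|{\omega}\right|}{6} + \frac{\pi}{4} \right)}}{4913}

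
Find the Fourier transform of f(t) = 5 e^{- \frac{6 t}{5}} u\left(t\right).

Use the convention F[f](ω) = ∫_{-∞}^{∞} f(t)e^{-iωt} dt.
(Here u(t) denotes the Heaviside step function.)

F(ω) = \frac{25}{5 i \omega + 6}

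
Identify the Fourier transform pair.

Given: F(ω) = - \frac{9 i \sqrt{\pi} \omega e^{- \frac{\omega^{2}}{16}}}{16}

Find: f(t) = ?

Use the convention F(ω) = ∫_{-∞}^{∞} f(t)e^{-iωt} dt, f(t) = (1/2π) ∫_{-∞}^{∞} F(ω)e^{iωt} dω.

f(t) = 9 t e^{- 4 t^{2}}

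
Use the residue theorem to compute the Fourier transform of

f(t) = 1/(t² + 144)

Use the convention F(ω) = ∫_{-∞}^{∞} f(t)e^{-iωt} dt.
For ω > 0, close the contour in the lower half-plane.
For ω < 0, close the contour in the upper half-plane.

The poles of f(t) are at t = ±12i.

Let g(z) = f(z)e^{-iωz}; for large |z| the factor e^{-iωz} decays in the lower half-plane when ω > 0 and in the upper half-plane when ω < 0.

Case ω > 0 (lower half-plane, clockwise contour ⇒ F(ω) = -2πi·ΣRes):
  Res_{z = - 12 i} g(z) = \frac{i e^{- 12 \omega}}{24}
  F(ω) = -2πi·ΣRes = \frac{\pi e^{- 12 \omega}}{12}

Case ω < 0 (upper half-plane, counterclockwise contour ⇒ F(ω) = +2πi·ΣRes):
  Res_{z = 12 i} g(z) = - \frac{i e^{12 \omega}}{24}
  F(ω) = 2πi·ΣRes = \frac{\pi e^{12 \omega}}{12}

Both cases combine into a single formula in |ω|:

F(ω) = \frac{\pi e^{- 12 \left|{\omega}\right|}}{12}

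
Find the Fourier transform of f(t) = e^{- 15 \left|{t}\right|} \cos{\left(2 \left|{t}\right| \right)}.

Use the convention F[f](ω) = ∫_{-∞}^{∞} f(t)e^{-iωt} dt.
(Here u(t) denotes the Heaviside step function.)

F(ω) = \frac{30 \left(\omega^{2} + 229\right)}{\omega^{4} + 442 \omega^{2} + 52441}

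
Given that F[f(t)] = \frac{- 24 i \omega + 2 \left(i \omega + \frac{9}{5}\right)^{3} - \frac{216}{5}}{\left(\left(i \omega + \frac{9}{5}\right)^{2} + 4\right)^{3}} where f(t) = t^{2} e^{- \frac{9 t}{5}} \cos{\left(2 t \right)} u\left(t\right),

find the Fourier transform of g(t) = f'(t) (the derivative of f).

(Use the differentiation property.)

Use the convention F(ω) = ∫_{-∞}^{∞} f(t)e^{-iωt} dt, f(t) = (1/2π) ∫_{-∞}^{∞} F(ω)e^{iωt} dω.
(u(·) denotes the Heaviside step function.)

F[g](ω) = - \frac{250 i \omega \left(1500 i \omega - \left(5 i \omega + 9\right)^{3} + 2700\right)}{\left(\left(5 i \omega + 9\right)^{2} + 100\right)^{3}}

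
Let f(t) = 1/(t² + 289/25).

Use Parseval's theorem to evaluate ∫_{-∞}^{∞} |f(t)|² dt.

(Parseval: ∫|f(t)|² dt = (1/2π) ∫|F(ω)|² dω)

∫|f(t)|² dt = \frac{125 \pi}{9826}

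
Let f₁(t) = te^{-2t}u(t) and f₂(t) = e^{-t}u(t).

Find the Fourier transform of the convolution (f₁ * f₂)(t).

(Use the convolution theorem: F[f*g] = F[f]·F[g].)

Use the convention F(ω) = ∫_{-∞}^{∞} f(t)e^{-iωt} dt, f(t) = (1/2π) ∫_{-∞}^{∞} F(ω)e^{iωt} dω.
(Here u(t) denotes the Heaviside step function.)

F[f₁*f₂](ω) = \frac{1}{\left(i \omega + 1\right) \left(i \omega + 2\right)^{2}}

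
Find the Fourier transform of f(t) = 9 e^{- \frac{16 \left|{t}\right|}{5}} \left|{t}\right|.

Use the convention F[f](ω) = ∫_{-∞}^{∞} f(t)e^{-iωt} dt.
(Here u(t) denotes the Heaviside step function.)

F(ω) = \frac{450 \left(256 - 25 \omega^{2}\right)}{\left(25 \omega^{2} + 256\right)^{2}}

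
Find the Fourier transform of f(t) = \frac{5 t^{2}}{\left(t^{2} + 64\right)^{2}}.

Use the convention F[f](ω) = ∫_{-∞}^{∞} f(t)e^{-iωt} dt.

F(ω) = \frac{5 \pi \left(1 - 8 \left|{\omega}\right|\right) e^{- 8 \left|{\omega}\right|}}{16}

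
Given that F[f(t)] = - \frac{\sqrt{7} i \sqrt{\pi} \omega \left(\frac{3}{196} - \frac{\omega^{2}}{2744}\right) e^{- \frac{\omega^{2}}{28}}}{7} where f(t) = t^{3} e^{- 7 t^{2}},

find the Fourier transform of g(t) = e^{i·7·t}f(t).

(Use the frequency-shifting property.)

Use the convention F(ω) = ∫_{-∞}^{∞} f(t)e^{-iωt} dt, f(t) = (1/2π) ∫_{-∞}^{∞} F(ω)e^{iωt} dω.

F[g](ω) = \frac{\sqrt{7} i \sqrt{\pi} \left(\omega - 7\right) \left(\left(\omega - 7\right)^{2} - 42\right) e^{- \frac{\left(\omega - 7\right)^{2}}{28}}}{19208}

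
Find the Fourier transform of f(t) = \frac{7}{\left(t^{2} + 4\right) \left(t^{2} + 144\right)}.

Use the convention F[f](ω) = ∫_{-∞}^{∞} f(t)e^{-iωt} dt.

F(ω) = \frac{\pi \left(6 e^{10 \left|{\omega}\right|} - 1\right) e^{- 12 \left|{\omega}\right|}}{240}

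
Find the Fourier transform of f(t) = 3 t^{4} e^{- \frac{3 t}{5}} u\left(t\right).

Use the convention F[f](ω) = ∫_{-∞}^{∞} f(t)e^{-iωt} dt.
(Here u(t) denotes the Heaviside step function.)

F(ω) = \frac{225000}{\left(5 i \omega + 3\right)^{5}}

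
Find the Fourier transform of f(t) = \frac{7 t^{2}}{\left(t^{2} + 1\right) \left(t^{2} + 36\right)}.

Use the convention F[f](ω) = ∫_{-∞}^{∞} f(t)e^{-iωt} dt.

F(ω) = \frac{\pi \left(6 - e^{5 \left|{\omega}\right|}\right) e^{- 6 \left|{\omega}\right|}}{5}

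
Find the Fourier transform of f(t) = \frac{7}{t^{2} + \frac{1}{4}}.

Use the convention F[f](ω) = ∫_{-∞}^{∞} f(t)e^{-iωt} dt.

F(ω) = 14 \pi e^{- \frac{\left|{\omega}\right|}{2}}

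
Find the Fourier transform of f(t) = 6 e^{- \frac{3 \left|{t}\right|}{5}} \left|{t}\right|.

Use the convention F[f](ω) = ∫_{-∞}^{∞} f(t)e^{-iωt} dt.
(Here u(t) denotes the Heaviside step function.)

F(ω) = \frac{300 \left(9 - 25 \omega^{2}\right)}{\left(25 \omega^{2} + 9\right)^{2}}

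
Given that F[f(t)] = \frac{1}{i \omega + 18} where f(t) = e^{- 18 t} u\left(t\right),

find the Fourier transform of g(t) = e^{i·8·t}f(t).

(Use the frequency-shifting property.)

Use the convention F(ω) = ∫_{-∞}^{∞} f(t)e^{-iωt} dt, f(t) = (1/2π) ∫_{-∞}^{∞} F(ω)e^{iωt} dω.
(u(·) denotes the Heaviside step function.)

F[g](ω) = \frac{1}{i \left(\omega - 8\right) + 18}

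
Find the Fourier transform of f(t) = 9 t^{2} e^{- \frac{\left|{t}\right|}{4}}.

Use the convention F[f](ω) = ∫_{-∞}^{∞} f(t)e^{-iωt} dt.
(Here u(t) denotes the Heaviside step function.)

F(ω) = \frac{2304 \left(1 - 48 \omega^{2}\right)}{\left(16 \omega^{2} + 1\right)^{3}}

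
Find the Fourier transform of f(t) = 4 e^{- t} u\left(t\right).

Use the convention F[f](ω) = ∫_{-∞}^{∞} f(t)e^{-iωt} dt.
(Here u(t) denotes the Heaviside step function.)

F(ω) = \frac{4}{i \omega + 1}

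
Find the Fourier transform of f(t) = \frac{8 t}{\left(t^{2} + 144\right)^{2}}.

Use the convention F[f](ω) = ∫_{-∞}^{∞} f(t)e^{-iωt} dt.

F(ω) = - \frac{i \pi \omega e^{- 12 \left|{\omega}\right|}}{3}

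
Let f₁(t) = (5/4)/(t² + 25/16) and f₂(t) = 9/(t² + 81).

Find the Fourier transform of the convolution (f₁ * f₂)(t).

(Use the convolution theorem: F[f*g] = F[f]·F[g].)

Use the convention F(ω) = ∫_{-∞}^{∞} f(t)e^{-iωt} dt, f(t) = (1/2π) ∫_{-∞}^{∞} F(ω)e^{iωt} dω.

F[f₁*f₂](ω) = \pi^{2} e^{- \frac{41 \left|{\omega}\right|}{4}}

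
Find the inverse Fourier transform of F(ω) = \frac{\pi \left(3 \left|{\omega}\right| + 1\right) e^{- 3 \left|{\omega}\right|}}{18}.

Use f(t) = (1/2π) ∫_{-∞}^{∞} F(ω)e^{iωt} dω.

f(t) = \frac{3}{\left(t^{2} + 9\right)^{2}}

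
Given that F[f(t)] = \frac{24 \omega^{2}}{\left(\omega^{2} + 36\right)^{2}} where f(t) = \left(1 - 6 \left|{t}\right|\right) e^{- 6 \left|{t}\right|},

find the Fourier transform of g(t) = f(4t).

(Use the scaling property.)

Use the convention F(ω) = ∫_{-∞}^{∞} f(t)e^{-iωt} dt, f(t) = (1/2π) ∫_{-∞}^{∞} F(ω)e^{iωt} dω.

F[g](ω) = \frac{96 \omega^{2}}{\left(\omega^{2} + 576\right)^{2}}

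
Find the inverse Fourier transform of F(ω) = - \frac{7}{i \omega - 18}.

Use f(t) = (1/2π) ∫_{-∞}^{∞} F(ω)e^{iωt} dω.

f(t) = 7 e^{18 t} u\left(- t\right)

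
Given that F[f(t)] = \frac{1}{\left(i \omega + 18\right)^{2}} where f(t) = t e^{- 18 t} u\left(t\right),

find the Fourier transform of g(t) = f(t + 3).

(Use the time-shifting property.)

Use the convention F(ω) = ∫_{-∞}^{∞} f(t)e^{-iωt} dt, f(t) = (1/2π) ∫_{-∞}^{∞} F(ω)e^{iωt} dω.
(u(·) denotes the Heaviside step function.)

F[g](ω) = \frac{e^{3 i \omega}}{\left(i \omega + 18\right)^{2}}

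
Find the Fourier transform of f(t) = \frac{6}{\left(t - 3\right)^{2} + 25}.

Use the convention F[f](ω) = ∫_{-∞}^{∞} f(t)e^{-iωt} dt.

F(ω) = \frac{6 \pi e^{- 3 i \omega - 5 \left|{\omega}\right|}}{5}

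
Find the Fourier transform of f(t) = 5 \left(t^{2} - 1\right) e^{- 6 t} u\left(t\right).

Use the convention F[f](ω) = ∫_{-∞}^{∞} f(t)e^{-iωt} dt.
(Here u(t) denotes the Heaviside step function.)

F(ω) = \frac{5 \left(2 i \omega - \left(i \omega + 6\right)^{3} + 12\right)}{\left(i \omega + 6\right)^{4}}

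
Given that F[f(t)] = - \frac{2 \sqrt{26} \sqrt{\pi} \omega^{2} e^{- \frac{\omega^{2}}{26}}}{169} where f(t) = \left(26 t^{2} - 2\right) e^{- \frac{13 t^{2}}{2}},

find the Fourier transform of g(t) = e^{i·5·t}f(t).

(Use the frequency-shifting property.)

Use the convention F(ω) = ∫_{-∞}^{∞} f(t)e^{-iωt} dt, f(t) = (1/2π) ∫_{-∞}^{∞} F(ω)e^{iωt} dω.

F[g](ω) = - \frac{2 \sqrt{26} \sqrt{\pi} \left(\omega - 5\right)^{2} e^{- \frac{\left(\omega - 5\right)^{2}}{26}}}{169}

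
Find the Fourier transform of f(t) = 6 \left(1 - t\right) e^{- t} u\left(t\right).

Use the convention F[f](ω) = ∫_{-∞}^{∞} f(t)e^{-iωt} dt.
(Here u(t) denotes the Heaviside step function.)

F(ω) = \frac{6 i \omega}{- \omega^{2} + 2 i \omega + 1}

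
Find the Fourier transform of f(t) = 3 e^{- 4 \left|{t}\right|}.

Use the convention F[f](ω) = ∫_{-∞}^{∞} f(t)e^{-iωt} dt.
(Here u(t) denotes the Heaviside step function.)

F(ω) = \frac{24}{\omega^{2} + 16}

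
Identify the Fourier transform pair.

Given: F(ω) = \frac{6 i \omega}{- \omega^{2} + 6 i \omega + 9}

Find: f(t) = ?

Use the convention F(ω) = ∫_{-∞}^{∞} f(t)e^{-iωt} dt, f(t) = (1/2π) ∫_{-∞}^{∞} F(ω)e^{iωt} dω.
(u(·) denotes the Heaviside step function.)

f(t) = 6 \left(1 - 3 t\right) e^{- 3 t} u\left(t\right)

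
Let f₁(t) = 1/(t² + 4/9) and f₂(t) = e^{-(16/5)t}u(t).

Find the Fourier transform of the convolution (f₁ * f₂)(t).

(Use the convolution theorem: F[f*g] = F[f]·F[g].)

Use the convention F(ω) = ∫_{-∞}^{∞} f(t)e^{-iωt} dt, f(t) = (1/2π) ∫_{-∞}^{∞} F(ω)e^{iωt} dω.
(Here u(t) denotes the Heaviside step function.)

F[f₁*f₂](ω) = \frac{15 \pi e^{- \frac{2 \left|{\omega}\right|}{3}}}{2 \left(5 i \omega + 16\right)}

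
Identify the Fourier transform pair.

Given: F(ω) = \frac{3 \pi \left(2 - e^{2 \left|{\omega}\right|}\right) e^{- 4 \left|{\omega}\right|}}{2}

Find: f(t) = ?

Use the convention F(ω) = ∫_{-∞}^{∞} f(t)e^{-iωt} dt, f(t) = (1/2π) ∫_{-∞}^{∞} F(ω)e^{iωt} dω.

f(t) = \frac{9 t^{2}}{\left(t^{2} + 4\right) \left(t^{2} + 16\right)}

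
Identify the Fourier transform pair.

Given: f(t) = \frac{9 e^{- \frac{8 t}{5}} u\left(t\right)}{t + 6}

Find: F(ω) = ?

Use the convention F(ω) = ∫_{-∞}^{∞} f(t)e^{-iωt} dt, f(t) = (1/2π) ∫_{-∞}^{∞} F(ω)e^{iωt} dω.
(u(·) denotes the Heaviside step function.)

F(ω) = 9 e^{6 i \omega + \frac{48}{5}} \operatorname{E}_{1}\left(6 i \omega + \frac{48}{5}\right)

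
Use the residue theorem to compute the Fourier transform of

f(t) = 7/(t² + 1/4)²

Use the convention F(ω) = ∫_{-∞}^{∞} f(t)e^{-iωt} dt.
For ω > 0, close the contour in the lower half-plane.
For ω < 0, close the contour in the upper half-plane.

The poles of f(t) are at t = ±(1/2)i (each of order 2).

Let g(z) = f(z)e^{-iωz}; for large |z| the factor e^{-iωz} decays in the lower half-plane when ω > 0 and in the upper half-plane when ω < 0.

Case ω > 0 (lower half-plane, clockwise contour ⇒ F(ω) = -2πi·ΣRes):
  Res_{z = - \frac{i}{2}} g(z) = 7 i \left(\omega + 2\right) e^{- \frac{\omega}{2}} (pole of order 2)
  F(ω) = -2πi·ΣRes = 14 \pi \left(\omega + 2\right) e^{- \frac{\omega}{2}}

Case ω < 0 (upper half-plane, counterclockwise contour ⇒ F(ω) = +2πi·ΣRes):
  Res_{z = \frac{i}{2}} g(z) = 7 i \left(\omega - 2\right) e^{\frac{\omega}{2}} (pole of order 2)
  F(ω) = 2πi·ΣRes = 14 \pi \left(2 - \omega\right) e^{\frac{\omega}{2}}

Both cases combine into a single formula in |ω|:

F(ω) = 14 \pi \left(\left|{\omega}\right| + 2\right) e^{- \frac{\left|{\omega}\right|}{2}}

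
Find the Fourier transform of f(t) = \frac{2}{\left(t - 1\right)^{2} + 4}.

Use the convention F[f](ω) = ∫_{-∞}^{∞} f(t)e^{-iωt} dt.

F(ω) = \pi e^{- i \omega - 2 \left|{\omega}\right|}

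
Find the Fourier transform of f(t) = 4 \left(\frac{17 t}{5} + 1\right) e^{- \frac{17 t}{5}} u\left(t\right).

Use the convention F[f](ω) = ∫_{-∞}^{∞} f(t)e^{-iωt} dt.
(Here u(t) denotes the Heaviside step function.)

F(ω) = \frac{20 \left(- 5 i \omega - 34\right)}{25 \omega^{2} - 170 i \omega - 289}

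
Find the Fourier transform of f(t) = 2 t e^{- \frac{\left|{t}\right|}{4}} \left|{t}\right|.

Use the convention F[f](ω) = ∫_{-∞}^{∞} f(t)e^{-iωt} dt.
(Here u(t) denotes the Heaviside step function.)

F(ω) = \frac{2048 i \omega \left(16 \omega^{2} - 3\right)}{\left(16 \omega^{2} + 1\right)^{3}}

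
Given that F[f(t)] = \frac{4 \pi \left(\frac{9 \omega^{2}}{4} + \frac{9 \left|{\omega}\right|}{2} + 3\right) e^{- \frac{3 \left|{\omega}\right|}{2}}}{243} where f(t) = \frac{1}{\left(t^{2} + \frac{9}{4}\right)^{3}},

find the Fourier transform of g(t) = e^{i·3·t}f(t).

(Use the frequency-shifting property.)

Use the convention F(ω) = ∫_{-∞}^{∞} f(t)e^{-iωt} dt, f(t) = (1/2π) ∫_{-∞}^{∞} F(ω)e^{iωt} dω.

F[g](ω) = \frac{\pi \left(3 \left(\omega - 3\right)^{2} + 6 \left|{\omega - 3}\right| + 4\right) e^{- \frac{3 \left|{\omega - 3}\right|}{2}}}{81}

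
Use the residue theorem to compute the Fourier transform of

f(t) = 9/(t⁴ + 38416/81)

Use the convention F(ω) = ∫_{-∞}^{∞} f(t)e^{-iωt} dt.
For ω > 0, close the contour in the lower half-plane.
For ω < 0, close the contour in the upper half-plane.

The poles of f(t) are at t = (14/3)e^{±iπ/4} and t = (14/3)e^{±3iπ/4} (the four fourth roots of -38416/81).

Let g(z) = f(z)e^{-iωz}; for large |z| the factor e^{-iωz} decays in the lower half-plane when ω > 0 and in the upper half-plane when ω < 0.

Case ω > 0 (lower half-plane, clockwise contour ⇒ F(ω) = -2πi·ΣRes):
  Res_{z = - \frac{7 \sqrt{2}}{3} - \frac{7 \sqrt{2} i}{3}} g(z) = \frac{243 \sqrt{2} i \left(1 - i\right) e^{\frac{7 \sqrt{2} \omega \left(-1 + i\right)}{3}}}{21952}
  Res_{z = \frac{7 \sqrt{2}}{3} - \frac{7 \sqrt{2} i}{3}} g(z) = \frac{243 \sqrt{2} i \left(1 + i\right) e^{- \frac{7 \sqrt{2} \omega \left(1 + i\right)}{3}}}{21952}
  F(ω) = -2πi·ΣRes = \frac{243 \sqrt{2} \pi \left(1 - i\right) \left(e^{\frac{14 \sqrt{2} i \omega}{3}} + i\right) e^{- \frac{7 \sqrt{2} \omega \left(1 + i\right)}{3}}}{10976} = \frac{243 \pi e^{- \frac{7 \sqrt{2} \omega}{3}} \sin{\left(\frac{7 \sqrt{2} \omega}{3} + \frac{\pi}{4} \right)}}{2744}

Case ω < 0 (upper half-plane, counterclockwise contour ⇒ F(ω) = +2πi·ΣRes):
  Res_{z = \frac{7 \sqrt{2}}{3} + \frac{7 \sqrt{2} i}{3}} g(z) = \frac{243 \sqrt{2} i \left(-1 + i\right) e^{\frac{7 \sqrt{2} \omega \left(1 - i\right)}{3}}}{21952}
  Res_{z = - \frac{7 \sqrt{2}}{3} + \frac{7 \sqrt{2} i}{3}} g(z) = \frac{243 \sqrt{2} \left(1 - i\right) e^{\frac{7 \sqrt{2} \omega \left(1 + i\right)}{3}}}{21952}
  F(ω) = 2πi·ΣRes = - \frac{243 \sqrt{2} i \pi \left(i \left(1 - i\right) e^{\frac{7 \sqrt{2} \omega \left(1 - i\right)}{3}} - \left(1 - i\right) e^{\frac{7 \sqrt{2} \omega \left(1 + i\right)}{3}}\right)}{10976} = \frac{243 \pi e^{\frac{7 \sqrt{2} \omega}{3}} \cos{\left(\frac{7 \sqrt{2} \omega}{3} + \frac{\pi}{4} \right)}}{2744}

Both cases combine into a single formula in |ω|:

F(ω) = \frac{243 \pi e^{- \frac{7 \sqrt{2} \left|{\omega}\right|}{3}} \sin{\left(\frac{7 \sqrt{2} \left|{\omega}\right|}{3} + \frac{\pi}{4} \right)}}{2744}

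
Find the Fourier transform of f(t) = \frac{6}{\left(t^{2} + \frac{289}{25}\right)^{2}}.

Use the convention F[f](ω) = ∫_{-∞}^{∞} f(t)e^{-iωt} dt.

F(ω) = \frac{75 \pi \left(17 \left|{\omega}\right| + 5\right) e^{- \frac{17 \left|{\omega}\right|}{5}}}{4913}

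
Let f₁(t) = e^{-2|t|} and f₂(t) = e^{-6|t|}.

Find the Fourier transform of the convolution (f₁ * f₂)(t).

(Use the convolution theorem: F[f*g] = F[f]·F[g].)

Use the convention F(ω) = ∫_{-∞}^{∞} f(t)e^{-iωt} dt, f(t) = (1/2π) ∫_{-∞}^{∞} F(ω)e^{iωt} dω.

F[f₁*f₂](ω) = \frac{48}{\left(\omega^{2} + 4\right) \left(\omega^{2} + 36\right)}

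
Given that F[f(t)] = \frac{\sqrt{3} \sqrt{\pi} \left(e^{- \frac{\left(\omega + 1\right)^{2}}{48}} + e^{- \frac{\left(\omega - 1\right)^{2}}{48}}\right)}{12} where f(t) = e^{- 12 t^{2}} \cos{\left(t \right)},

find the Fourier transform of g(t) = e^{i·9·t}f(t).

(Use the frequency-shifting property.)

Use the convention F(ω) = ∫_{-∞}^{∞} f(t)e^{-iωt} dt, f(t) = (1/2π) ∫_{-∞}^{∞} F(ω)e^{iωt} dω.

F[g](ω) = \frac{\sqrt{3} \sqrt{\pi} e^{- \frac{\left(\omega - 8\right)^{2}}{48}}}{12} + \frac{\sqrt{3} \sqrt{\pi} e^{- \frac{\left(\omega - 10\right)^{2}}{48}}}{12}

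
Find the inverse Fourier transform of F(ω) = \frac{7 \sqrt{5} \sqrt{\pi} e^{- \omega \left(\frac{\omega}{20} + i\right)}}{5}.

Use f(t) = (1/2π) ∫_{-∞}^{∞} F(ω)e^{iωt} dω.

f(t) = 7 e^{- 5 \left(t - 1\right)^{2}}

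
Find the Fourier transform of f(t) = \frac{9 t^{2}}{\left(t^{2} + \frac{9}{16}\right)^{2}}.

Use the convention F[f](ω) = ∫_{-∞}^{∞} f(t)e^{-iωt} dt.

F(ω) = \frac{3 \pi \left(4 - 3 \left|{\omega}\right|\right) e^{- \frac{3 \left|{\omega}\right|}{4}}}{2}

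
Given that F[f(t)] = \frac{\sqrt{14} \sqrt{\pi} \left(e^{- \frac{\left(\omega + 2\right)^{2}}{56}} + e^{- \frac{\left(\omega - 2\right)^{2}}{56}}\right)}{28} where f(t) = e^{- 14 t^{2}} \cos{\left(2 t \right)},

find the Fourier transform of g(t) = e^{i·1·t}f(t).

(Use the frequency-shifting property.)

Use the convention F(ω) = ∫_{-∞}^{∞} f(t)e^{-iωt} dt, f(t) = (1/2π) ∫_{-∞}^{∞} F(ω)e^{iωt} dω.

F[g](ω) = \frac{\sqrt{14} \sqrt{\pi} \left(e^{\frac{\omega}{7}} + e^{\frac{1}{7}}\right) e^{- \frac{\omega^{2}}{56} - \frac{\omega}{28} - \frac{9}{56}}}{28}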